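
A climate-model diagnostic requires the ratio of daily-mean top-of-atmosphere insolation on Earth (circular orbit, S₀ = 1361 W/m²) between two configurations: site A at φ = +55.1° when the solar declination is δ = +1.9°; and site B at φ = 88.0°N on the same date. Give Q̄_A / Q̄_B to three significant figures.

— Configuration A (φ=+55.1°):
cos H₀ = −tan(+55.1°) tan(+1.900°) = -0.0476, H₀ = 1.6184 rad.
Bracket: H₀ sin φ sin δ + cos φ cos δ sin H₀ = 1.6184×0.82015×0.03316 + 0.57215×0.99945×0.99887 = 0.044014 + 0.571189 = 0.615203.
Q̄ = (S₀/π) × [bracket] = (1361/π) × 0.615203 = 266.52 W/m².
— Configuration B (φ=+88.0°):
cos H₀ = −tan(+88.0°) tan(+1.900°) = -0.9500, H₀ = 2.8239 rad.
Bracket: H₀ sin φ sin δ + cos φ cos δ sin H₀ = 2.8239×0.99939×0.03316 + 0.03490×0.99945×0.31236 = 0.093583 + 0.010895 = 0.104478.
Q̄ = (S₀/π) × [bracket] = (1361/π) × 0.104478 = 45.262 W/m².
Ratio Q̄_A / Q̄_B = 266.52 / 45.262 = 5.888.

Q̄_A / Q̄_B ≈ 5.89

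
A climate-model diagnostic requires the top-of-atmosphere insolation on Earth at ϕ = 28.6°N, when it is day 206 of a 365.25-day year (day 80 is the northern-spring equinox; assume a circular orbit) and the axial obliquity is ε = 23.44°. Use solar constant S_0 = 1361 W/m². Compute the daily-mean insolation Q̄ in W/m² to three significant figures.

Q̄ ≈ 473 W/m²

Solar longitude: L_s = 360° × (206 − 80)/365.25 = 124.189°.
sin δ = sin 23.44° × sin 124.189° = 0.32905, so δ = +19.211°.
cos h₀ = −tan(+28.6°) tan(+19.211°) = -0.1900, h₀ = 1.7619 rad.
Bracket: h₀ sin ϕ sin δ + cos ϕ cos δ sin h₀ = 1.7619×0.47869×0.32905 + 0.87798×0.94431×0.98179 = 0.277522 + 0.813988 = 1.091510.
Q̄ = (S_0/π) × [bracket] = (1361/π) × 1.091510 = 472.9 W/m².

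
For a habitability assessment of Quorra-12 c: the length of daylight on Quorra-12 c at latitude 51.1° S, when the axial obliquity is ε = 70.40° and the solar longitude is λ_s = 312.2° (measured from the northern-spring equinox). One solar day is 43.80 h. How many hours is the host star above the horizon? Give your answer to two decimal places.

43.80 h

Solar declination: sin δ = sin ε · sin λ_s = sin 70.40° × sin 312.2° = -0.69788, so δ = -44.257°.
Sunrise equation: cos H₀ = −tan φ · tan δ = -1.2076 ≤ −1, so the host star never sets (polar day) and H₀ = π.
Daylight = 2H₀/(2π) × 43.80 h = (3.1416/π) × 43.80 = 43.80 h.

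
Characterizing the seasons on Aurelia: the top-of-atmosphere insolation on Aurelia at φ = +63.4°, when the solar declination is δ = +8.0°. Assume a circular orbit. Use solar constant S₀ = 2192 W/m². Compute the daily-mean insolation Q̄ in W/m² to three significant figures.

Q̄ ≈ 458 W/m²

cos H₀ = −tan(+63.4°) tan(+8.000°) = -0.2807, H₀ = 1.8553 rad.
Bracket: H₀ sin φ sin δ + cos φ cos δ sin H₀ = 1.8553×0.89415×0.13917 + 0.44776×0.99027×0.95981 = 0.230871 + 0.425583 = 0.656454.
Q̄ = (S₀/π) × [bracket] = (2192/π) × 0.656454 = 458.0 W/m².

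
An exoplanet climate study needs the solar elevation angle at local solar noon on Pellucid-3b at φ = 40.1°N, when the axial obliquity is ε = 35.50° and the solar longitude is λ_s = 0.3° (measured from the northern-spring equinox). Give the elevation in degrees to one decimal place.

50.1°

Solar declination: sin δ = sin ε · sin λ_s = sin 35.50° × sin 0.3° = 0.00304, so δ = +0.174°.
At local noon the hour angle is zero, so the zenith angle equals |φ − δ| = |+40.1° − (+0.174°)| = 39.926°.
Elevation = 90° − 39.926° = 50.1°.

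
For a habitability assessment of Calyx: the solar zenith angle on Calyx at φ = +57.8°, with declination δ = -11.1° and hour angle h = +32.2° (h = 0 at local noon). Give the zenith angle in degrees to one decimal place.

θ_z = 73.8°

cos θ_z = sin φ sin δ + cos φ cos δ cos h = -0.162911 + 0.442481 = 0.279570.
θ_z = arccos(0.279570) = 73.8°.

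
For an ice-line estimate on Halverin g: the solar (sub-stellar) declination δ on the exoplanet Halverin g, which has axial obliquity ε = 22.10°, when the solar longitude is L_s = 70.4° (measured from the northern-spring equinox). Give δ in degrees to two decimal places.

sin δ = sin ε · sin L_s = sin 22.10° × sin 70.4° = 0.354425.
δ = arcsin(0.354425) = +20.76°.

δ = +20.76°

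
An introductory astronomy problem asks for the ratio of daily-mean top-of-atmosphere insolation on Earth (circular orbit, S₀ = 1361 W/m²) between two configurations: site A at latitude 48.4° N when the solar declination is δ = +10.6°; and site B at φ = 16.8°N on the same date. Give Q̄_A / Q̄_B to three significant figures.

— Configuration A (φ=+48.4°):
cos H₀ = −tan(+48.4°) tan(+10.600°) = -0.2108, H₀ = 1.7832 rad.
Bracket: H₀ sin φ sin δ + cos φ cos δ sin H₀ = 1.7832×0.74780×0.18395 + 0.66393×0.98294×0.97753 = 0.245293 + 0.637939 = 0.883232.
Q̄ = (S₀/π) × [bracket] = (1361/π) × 0.883232 = 382.63 W/m².
— Configuration B (φ=+16.8°):
cos H₀ = −tan(+16.8°) tan(+10.600°) = -0.0565, H₀ = 1.6273 rad.
Bracket: H₀ sin φ sin δ + cos φ cos δ sin H₀ = 1.6273×0.28903×0.18395 + 0.95732×0.98294×0.99840 = 0.086519 + 0.939483 = 1.026002.
Q̄ = (S₀/π) × [bracket] = (1361/π) × 1.026002 = 444.48 W/m².
Ratio Q̄_A / Q̄_B = 382.63 / 444.48 = 0.8608.

Q̄_A / Q̄_B ≈ 0.861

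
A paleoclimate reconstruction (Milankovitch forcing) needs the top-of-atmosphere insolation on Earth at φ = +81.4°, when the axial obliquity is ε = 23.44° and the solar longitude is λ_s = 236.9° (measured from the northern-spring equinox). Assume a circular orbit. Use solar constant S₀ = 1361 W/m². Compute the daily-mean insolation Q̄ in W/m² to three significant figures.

Solar declination: sin δ = sin ε · sin λ_s = sin 23.44° × sin 236.9° = -0.33323, so δ = -19.465°.
cos H₀ = −tan(+81.4°) tan(-19.465°) = 2.3370 ≥ 1 ⇒ polar night, H₀ = 0 and Q̄ = 0.

Q̄ ≈ 0.00 W/m²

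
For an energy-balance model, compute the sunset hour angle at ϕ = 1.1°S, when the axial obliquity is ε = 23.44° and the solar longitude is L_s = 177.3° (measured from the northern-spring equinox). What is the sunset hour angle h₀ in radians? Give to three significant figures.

Solar declination: sin δ = sin ε · sin L_s = sin 23.44° × sin 177.3° = 0.01874, so δ = +1.074°.
cos h₀ = −tan ϕ · tan δ = −tan(-1.1°) × tan(+1.074°) = 0.0004, so h₀ = 1.5704 rad = 89.98°.

h₀ = 1.57 rad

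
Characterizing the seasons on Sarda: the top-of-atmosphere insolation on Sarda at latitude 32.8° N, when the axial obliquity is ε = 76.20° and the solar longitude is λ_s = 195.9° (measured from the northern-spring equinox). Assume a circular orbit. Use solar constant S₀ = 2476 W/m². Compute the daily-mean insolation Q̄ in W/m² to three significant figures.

Q̄ ≈ 470 W/m²

Solar declination: sin δ = sin ε · sin λ_s = sin 76.20° × sin 195.9° = -0.26605, so δ = -15.429°.
cos H₀ = −tan(+32.8°) tan(-15.429°) = 0.1779, H₀ = 1.3920 rad.
Bracket: H₀ sin φ sin δ + cos φ cos δ sin H₀ = 1.3920×0.54171×-0.26605 + 0.84057×0.96396×0.98405 = -0.200618 + 0.797352 = 0.596734.
Q̄ = (S₀/π) × [bracket] = (2476/π) × 0.596734 = 470.3 W/m².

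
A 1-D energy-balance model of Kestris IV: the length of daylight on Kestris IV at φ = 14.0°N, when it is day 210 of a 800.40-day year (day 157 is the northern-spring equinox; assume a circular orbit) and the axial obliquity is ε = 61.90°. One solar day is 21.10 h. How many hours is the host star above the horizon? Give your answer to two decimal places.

Solar longitude: λ_s = 360° × (210 − 157)/800.40 = 23.838°.
sin δ = sin 61.90° × sin 23.838° = 0.35651, so δ = +20.886°.
cos H₀ = −tan φ · tan δ = −tan(+14.0°) × tan(+20.886°) = -0.0951, so H₀ = 1.6661 rad = 95.46°.
Daylight = 2H₀/(2π) × 21.10 h = (1.6661/π) × 21.10 = 11.19 h.

11.19 h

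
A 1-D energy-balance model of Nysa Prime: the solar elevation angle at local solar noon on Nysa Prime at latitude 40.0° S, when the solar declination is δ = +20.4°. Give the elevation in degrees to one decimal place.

At local noon the hour angle is zero, so the zenith angle equals |ϕ − δ| = |-40.0° − (+20.400°)| = 60.400°.
Elevation = 90° − 60.400° = 29.6°.

29.6°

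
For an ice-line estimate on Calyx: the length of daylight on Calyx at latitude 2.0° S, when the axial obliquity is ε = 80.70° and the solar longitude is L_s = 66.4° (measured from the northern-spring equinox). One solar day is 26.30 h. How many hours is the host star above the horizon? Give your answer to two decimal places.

Solar declination: sin δ = sin ε · sin L_s = sin 80.70° × sin 66.4° = 0.90432, so δ = +64.732°.
cos h₀ = −tan ϕ · tan δ = −tan(-2.0°) × tan(+64.732°) = 0.0740, so h₀ = 1.4967 rad = 85.76°.
Daylight = 2h₀/(2π) × 26.30 h = (1.4967/π) × 26.30 = 12.53 h.

12.53 h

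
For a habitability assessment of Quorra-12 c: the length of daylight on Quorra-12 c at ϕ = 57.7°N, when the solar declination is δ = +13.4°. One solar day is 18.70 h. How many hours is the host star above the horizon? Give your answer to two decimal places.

cos h₀ = −tan ϕ · tan δ = −tan(+57.7°) × tan(+13.400°) = -0.3768, so h₀ = 1.9572 rad = 112.14°.
Daylight = 2h₀/(2π) × 18.70 h = (1.9572/π) × 18.70 = 11.65 h.

11.65 h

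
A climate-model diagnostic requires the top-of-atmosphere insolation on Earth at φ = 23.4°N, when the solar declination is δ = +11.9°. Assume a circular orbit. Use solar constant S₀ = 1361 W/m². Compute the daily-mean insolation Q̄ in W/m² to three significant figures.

cos H₀ = −tan(+23.4°) tan(+11.900°) = -0.0912, H₀ = 1.6621 rad.
Bracket: H₀ sin φ sin δ + cos φ cos δ sin H₀ = 1.6621×0.39715×0.20620 + 0.91775×0.97851×0.99583 = 0.136113 + 0.894283 = 1.030396.
Q̄ = (S₀/π) × [bracket] = (1361/π) × 1.030396 = 446.4 W/m².

Q̄ ≈ 446 W/m²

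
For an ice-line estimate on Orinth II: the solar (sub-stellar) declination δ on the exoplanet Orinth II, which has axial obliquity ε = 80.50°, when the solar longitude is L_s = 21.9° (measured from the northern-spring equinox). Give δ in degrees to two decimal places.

δ = +21.58°

sin δ = sin ε · sin L_s = sin 80.50° × sin 21.9° = 0.367872.
δ = arcsin(0.367872) = +21.58°.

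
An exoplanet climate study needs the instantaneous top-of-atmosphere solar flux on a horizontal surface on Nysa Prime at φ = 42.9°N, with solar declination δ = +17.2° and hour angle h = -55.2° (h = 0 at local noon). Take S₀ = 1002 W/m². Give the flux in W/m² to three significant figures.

cos θ_z = sin φ sin δ + cos φ cos δ cos h = 0.201295 + 0.399375 = 0.600670.
Flux = S₀ · cos θ_z = 1002 × 0.600670 = 601.9 W/m².

602 W/m²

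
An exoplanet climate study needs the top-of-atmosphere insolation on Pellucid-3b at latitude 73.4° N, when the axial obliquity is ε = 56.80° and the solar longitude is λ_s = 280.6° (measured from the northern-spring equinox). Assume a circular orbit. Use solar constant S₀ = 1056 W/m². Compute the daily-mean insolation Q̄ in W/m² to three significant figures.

Solar declination: sin δ = sin ε · sin λ_s = sin 56.80° × sin 280.6° = -0.82249, so δ = -55.334°.
cos H₀ = −tan(+73.4°) tan(-55.334°) = 4.8506 ≥ 1 ⇒ polar night, H₀ = 0 and Q̄ = 0.

Q̄ ≈ 0.00 W/m²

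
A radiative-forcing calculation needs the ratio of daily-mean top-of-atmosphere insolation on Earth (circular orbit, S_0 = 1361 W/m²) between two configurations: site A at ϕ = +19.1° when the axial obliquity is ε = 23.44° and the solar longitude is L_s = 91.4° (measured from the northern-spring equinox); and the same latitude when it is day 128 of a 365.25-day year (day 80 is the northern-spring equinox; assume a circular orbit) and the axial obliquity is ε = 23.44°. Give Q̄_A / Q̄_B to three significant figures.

Q̄_A / Q̄_B ≈ 1.02

— Configuration A (ϕ=+19.1°):
Solar declination: sin δ = sin ε · sin L_s = sin 23.44° × sin 91.4° = 0.39767, so δ = +23.433°.
cos h₀ = −tan(+19.1°) tan(+23.433°) = -0.1501, h₀ = 1.7214 rad.
Bracket: h₀ sin ϕ sin δ + cos ϕ cos δ sin h₀ = 1.7214×0.32722×0.39767 + 0.94495×0.91753×0.98867 = 0.223998 + 0.857197 = 1.081195.
Q̄ = (S_0/π) × [bracket] = (1361/π) × 1.081195 = 468.40 W/m².
— Configuration B (ϕ=+19.1°):
Solar longitude: L_s = 360° × (128 − 80)/365.25 = 47.310°.
sin δ = sin 23.44° × sin 47.310° = 0.29239, so δ = +17.001°.
cos h₀ = −tan(+19.1°) tan(+17.001°) = -0.1059, h₀ = 1.6769 rad.
Bracket: h₀ sin ϕ sin δ + cos ϕ cos δ sin h₀ = 1.6769×0.32722×0.29239 + 0.94495×0.95630×0.99438 = 0.160439 + 0.898577 = 1.059016.
Q̄ = (S_0/π) × [bracket] = (1361/π) × 1.059016 = 458.79 W/m².
Ratio Q̄_A / Q̄_B = 468.40 / 458.79 = 1.021.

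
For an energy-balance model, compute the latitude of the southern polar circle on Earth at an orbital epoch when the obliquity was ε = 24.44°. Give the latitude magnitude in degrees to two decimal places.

65.56°

The polar circle is the lowest latitude that experiences at least one full rotation of continuous darkness at the northern-summer solstice; it lies at |φ| = 90° − ε = 90° − 24.44° = 65.56°.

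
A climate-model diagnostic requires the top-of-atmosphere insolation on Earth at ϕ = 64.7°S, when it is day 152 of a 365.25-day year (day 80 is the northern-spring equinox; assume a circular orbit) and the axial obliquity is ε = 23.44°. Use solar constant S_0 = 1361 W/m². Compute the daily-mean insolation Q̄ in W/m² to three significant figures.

Solar longitude: L_s = 360° × (152 − 80)/365.25 = 70.965°.
sin δ = sin 23.44° × sin 70.965° = 0.37604, so δ = +22.088°.
cos h₀ = −tan(-64.7°) tan(+22.088°) = 0.8585, h₀ = 0.5384 rad.
Bracket: h₀ sin ϕ sin δ + cos ϕ cos δ sin h₀ = 0.5384×-0.90408×0.37604 + 0.42736×0.92660×0.51277 = -0.183040 + 0.203053 = 0.020013.
Q̄ = (S_0/π) × [bracket] = (1361/π) × 0.020013 = 8.670 W/m².

Q̄ ≈ 8.67 W/m²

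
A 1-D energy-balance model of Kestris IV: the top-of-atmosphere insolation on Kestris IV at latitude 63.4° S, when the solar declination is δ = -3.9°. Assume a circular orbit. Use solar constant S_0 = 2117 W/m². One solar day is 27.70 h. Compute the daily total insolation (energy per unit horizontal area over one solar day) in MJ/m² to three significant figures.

cos h₀ = −tan(-63.4°) tan(-3.900°) = -0.1361, h₀ = 1.7074 rad.
Bracket: h₀ sin ϕ sin δ + cos ϕ cos δ sin h₀ = 1.7074×-0.89415×-0.06802 + 0.44776×0.99768×0.99069 = 0.103844 + 0.442562 = 0.546406.
Q̄ = (S_0/π) × [bracket] = (2117/π) × 0.546406 = 368.20 W/m².
Daily total = Q̄ × 27.70 h × 3600 s/h = 368.20 × 27.70 × 3600 / 10⁶ = 36.72 MJ/m².

36.7 MJ/m²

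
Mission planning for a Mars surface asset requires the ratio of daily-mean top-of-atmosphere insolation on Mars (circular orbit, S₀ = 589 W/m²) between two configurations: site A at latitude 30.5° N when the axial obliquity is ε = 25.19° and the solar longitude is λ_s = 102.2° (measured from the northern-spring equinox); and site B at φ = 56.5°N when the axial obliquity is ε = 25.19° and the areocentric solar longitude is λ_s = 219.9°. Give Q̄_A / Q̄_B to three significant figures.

Q̄_A / Q̄_B ≈ 5.13

— Configuration A (φ=+30.5°):
Solar declination: sin δ = sin ε · sin λ_s = sin 25.19° × sin 102.2° = 0.41601, so δ = +24.583°.
cos H₀ = −tan(+30.5°) tan(+24.583°) = -0.2695, H₀ = 1.8436 rad.
Bracket: H₀ sin φ sin δ + cos φ cos δ sin H₀ = 1.8436×0.50754×0.41601 + 0.86163×0.90936×0.96301 = 0.389261 + 0.754549 = 1.143810.
Q̄ = (S₀/π) × [bracket] = (589/π) × 1.143810 = 214.45 W/m².
— Configuration B (φ=+56.5°):
sin δ = sin 25.19° × sin 219.9° = -0.27301, so δ = -15.844°.
cos H₀ = −tan(+56.5°) tan(-15.844°) = 0.4288, H₀ = 1.1277 rad.
Bracket: H₀ sin φ sin δ + cos φ cos δ sin H₀ = 1.1277×0.83389×-0.27301 + 0.55194×0.96201×0.90341 = -0.256733 + 0.479685 = 0.222952.
Q̄ = (S₀/π) × [bracket] = (589/π) × 0.222952 = 41.800 W/m².
Ratio Q̄_A / Q̄_B = 214.45 / 41.800 = 5.130.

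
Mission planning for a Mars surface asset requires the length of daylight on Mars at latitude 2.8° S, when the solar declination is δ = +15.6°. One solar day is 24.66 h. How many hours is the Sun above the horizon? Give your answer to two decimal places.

cos H₀ = −tan φ · tan δ = −tan(-2.8°) × tan(+15.600°) = 0.0137, so H₀ = 1.5571 rad = 89.22°.
Daylight = 2H₀/(2π) × 24.66 h = (1.5571/π) × 24.66 = 12.22 h.

12.22 h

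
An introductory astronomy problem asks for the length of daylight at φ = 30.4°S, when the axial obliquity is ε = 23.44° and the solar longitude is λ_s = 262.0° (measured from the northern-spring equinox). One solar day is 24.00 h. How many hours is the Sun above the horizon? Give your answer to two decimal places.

Solar declination: sin δ = sin ε · sin λ_s = sin 23.44° × sin 262.0° = -0.39392, so δ = -23.198°.
cos H₀ = −tan φ · tan δ = −tan(-30.4°) × tan(-23.198°) = -0.2514, so H₀ = 1.8250 rad = 104.56°.
Daylight = 2H₀/(2π) × 24.00 h = (1.8250/π) × 24.00 = 13.94 h.

13.94 h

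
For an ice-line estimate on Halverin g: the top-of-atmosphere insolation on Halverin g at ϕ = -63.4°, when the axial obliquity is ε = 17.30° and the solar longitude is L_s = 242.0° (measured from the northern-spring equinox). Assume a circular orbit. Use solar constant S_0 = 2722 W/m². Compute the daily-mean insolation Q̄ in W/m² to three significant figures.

Q̄ ≈ 751 W/m²

Solar declination: sin δ = sin ε · sin L_s = sin 17.30° × sin 242.0° = -0.26257, so δ = -15.222°.
cos h₀ = −tan(-63.4°) tan(-15.222°) = -0.5434, h₀ = 2.1453 rad.
Bracket: h₀ sin ϕ sin δ + cos ϕ cos δ sin h₀ = 2.1453×-0.89415×-0.26257 + 0.44776×0.96491×0.83947 = 0.503667 + 0.362691 = 0.866358.
Q̄ = (S_0/π) × [bracket] = (2722/π) × 0.866358 = 750.6 W/m².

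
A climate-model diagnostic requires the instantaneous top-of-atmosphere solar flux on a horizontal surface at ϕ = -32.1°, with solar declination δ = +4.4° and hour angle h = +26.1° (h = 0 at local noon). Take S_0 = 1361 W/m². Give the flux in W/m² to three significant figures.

977 W/m²

cos θ_z = sin ϕ sin δ + cos ϕ cos δ cos h = -0.040768 + 0.758497 = 0.717729.
Flux = S_0 · cos θ_z = 1361 × 0.717729 = 976.8 W/m².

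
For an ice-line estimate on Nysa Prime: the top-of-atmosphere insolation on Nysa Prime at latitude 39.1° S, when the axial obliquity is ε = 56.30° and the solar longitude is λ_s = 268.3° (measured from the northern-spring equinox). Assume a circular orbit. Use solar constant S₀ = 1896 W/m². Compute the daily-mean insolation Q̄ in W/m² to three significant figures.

Q̄ ≈ 994 W/m²

Solar declination: sin δ = sin ε · sin λ_s = sin 56.30° × sin 268.3° = -0.83159, so δ = -56.262°.
cos H₀ = −tan(-39.1°) tan(-56.262°) = -1.2168 ≤ −1 ⇒ polar day, H₀ = π.
Bracket: H₀ sin φ sin δ + cos φ cos δ sin H₀ = 3.1416×-0.63068×-0.83159 + 0.77605×0.55539×0.00000 = 1.647666 + 0.000000 = 1.647666.
Q̄ = (S₀/π) × [bracket] = (1896/π) × 1.647666 = 994.4 W/m².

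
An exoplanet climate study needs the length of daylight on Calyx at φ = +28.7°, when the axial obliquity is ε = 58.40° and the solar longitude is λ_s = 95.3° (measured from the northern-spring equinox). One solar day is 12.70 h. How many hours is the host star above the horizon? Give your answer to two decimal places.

10.67 h

Solar declination: sin δ = sin ε · sin λ_s = sin 58.40° × sin 95.3° = 0.84809, so δ = +58.004°.
cos H₀ = −tan φ · tan δ = −tan(+28.7°) × tan(+58.004°) = -0.8763, so H₀ = 2.6389 rad = 151.20°.
Daylight = 2H₀/(2π) × 12.70 h = (2.6389/π) × 12.70 = 10.67 h.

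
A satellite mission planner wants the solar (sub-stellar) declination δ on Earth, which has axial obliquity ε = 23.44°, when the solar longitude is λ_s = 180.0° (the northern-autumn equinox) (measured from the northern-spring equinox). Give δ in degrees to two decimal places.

δ = +0.00°

sin δ = sin ε · sin λ_s = sin 23.44° × sin 180.0° = 0.000000.
δ = arcsin(0.000000) = +0.00°.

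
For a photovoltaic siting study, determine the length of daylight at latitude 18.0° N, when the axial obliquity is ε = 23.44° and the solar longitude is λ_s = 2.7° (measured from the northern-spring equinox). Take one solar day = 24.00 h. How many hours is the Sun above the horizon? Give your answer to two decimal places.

12.05 h

Solar declination: sin δ = sin ε · sin λ_s = sin 23.44° × sin 2.7° = 0.01874, so δ = +1.074°.
cos H₀ = −tan φ · tan δ = −tan(+18.0°) × tan(+1.074°) = -0.0061, so H₀ = 1.5769 rad = 90.35°.
Daylight = 2H₀/(2π) × 24.00 h = (1.5769/π) × 24.00 = 12.05 h.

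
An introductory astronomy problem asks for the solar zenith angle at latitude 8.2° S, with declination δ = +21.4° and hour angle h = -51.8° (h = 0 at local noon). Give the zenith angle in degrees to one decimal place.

cos θ_z = sin φ sin δ + cos φ cos δ cos h = -0.052042 + 0.569886 = 0.517844.
θ_z = arccos(0.517844) = 58.8°.

θ_z = 58.8°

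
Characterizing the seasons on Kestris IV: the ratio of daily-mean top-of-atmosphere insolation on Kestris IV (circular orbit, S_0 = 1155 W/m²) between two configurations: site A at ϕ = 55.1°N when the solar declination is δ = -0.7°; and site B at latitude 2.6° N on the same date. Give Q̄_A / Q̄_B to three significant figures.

— Configuration A (ϕ=+55.1°):
cos h₀ = −tan(+55.1°) tan(-0.700°) = 0.0175, h₀ = 1.5533 rad.
Bracket: h₀ sin ϕ sin δ + cos ϕ cos δ sin h₀ = 1.5533×0.82015×-0.01222 + 0.57215×0.99993×0.99985 = -0.015568 + 0.572024 = 0.556456.
Q̄ = (S_0/π) × [bracket] = (1155/π) × 0.556456 = 204.58 W/m².
— Configuration B (ϕ=+2.6°):
cos h₀ = −tan(+2.6°) tan(-0.700°) = 0.0006, h₀ = 1.5702 rad.
Bracket: h₀ sin ϕ sin δ + cos ϕ cos δ sin h₀ = 1.5702×0.04536×-0.01222 + 0.99897×0.99993×1.00000 = -0.000870 + 0.998900 = 0.998030.
Q̄ = (S_0/π) × [bracket] = (1155/π) × 0.998030 = 366.92 W/m².
Ratio Q̄_A / Q̄_B = 204.58 / 366.92 = 0.5576.

Q̄_A / Q̄_B ≈ 0.558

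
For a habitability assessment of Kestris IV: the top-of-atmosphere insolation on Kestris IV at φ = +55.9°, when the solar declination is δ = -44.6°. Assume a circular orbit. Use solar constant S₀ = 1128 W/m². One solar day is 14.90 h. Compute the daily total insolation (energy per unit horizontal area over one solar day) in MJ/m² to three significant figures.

cos H₀ = −tan(+55.9°) tan(-44.600°) = 1.4565 ≥ 1 ⇒ polar night, H₀ = 0 and Q̄ = 0.
Daily total = Q̄ × 14.90 h × 3600 s/h = 0.00 MJ/m².

0.00 MJ/m²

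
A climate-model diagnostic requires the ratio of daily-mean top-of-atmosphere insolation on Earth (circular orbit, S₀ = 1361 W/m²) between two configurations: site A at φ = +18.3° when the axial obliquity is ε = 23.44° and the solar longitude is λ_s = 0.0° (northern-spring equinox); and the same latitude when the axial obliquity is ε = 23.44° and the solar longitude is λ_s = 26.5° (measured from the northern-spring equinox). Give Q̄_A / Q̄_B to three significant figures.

— Configuration A (φ=+18.3°):
Solar declination: sin δ = sin ε · sin λ_s = sin 23.44° × sin 0.0° = 0.00000, so δ = +0.000°.
cos H₀ = −tan(+18.3°) tan(+0.000°) = -0.0000, H₀ = 1.5708 rad.
Bracket: H₀ sin φ sin δ + cos φ cos δ sin H₀ = 1.5708×0.31399×0.00000 + 0.94943×1.00000×1.00000 = 0.000000 + 0.949430 = 0.949430.
Q̄ = (S₀/π) × [bracket] = (1361/π) × 0.949430 = 411.31 W/m².
— Configuration B (φ=+18.3°):
Solar declination: sin δ = sin ε · sin λ_s = sin 23.44° × sin 26.5° = 0.17749, so δ = +10.224°.
cos H₀ = −tan(+18.3°) tan(+10.224°) = -0.0596, H₀ = 1.6305 rad.
Bracket: H₀ sin φ sin δ + cos φ cos δ sin H₀ = 1.6305×0.31399×0.17749 + 0.94943×0.98412×0.99822 = 0.090868 + 0.932690 = 1.023558.
Q̄ = (S₀/π) × [bracket] = (1361/π) × 1.023558 = 443.43 W/m².
Ratio Q̄_A / Q̄_B = 411.31 / 443.43 = 0.9276.

Q̄_A / Q̄_B ≈ 0.928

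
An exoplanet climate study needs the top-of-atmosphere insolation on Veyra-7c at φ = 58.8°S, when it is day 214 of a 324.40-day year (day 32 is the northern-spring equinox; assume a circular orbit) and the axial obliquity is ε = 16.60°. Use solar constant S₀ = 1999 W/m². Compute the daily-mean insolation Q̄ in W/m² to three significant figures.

Solar longitude: λ_s = 360° × (214 − 32)/324.40 = 201.973°.
sin δ = sin 16.60° × sin 201.973° = -0.10690, so δ = -6.136°.
cos H₀ = −tan(-58.8°) tan(-6.136°) = -0.1775, H₀ = 1.7493 rad.
Bracket: H₀ sin φ sin δ + cos φ cos δ sin H₀ = 1.7493×-0.85536×-0.10690 + 0.51803×0.99427×0.98412 = 0.159952 + 0.506883 = 0.666835.
Q̄ = (S₀/π) × [bracket] = (1999/π) × 0.666835 = 424.3 W/m².

Q̄ ≈ 424 W/m²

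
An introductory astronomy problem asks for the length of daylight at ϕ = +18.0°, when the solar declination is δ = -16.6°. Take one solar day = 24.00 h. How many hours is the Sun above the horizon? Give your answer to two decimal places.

cos h₀ = −tan ϕ · tan δ = −tan(+18.0°) × tan(-16.600°) = 0.0969, so h₀ = 1.4738 rad = 84.44°.
Daylight = 2h₀/(2π) × 24.00 h = (1.4738/π) × 24.00 = 11.26 h.

11.26 h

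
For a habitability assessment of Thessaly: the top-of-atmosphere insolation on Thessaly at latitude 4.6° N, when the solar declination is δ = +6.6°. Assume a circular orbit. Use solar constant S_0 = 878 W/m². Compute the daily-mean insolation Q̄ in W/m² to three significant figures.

cos h₀ = −tan(+4.6°) tan(+6.600°) = -0.0093, h₀ = 1.5801 rad.
Bracket: h₀ sin ϕ sin δ + cos ϕ cos δ sin h₀ = 1.5801×0.08020×0.11494 + 0.99678×0.99337×0.99996 = 0.014566 + 0.990132 = 1.004698.
Q̄ = (S_0/π) × [bracket] = (878/π) × 1.004698 = 280.8 W/m².

Q̄ ≈ 281 W/m²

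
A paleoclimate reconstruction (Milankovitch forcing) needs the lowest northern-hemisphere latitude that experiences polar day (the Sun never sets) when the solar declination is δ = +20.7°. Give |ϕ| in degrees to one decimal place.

Polar day requires cos h₀ = −tan ϕ tan δ ≤ −1, i.e. tan ϕ tan δ ≥ 1.
The boundary is |tan ϕ| · |tan δ| = 1, so |ϕ| = 90° − |δ| = 90° − 20.7° = 69.3° in the northern hemisphere.

|ϕ| = 69.3°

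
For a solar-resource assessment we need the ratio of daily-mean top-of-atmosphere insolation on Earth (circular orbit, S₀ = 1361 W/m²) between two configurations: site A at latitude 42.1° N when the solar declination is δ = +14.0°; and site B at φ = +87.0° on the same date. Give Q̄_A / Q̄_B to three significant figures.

Q̄_A / Q̄_B ≈ 1.31

— Configuration A (φ=+42.1°):
cos H₀ = −tan(+42.1°) tan(+14.000°) = -0.2253, H₀ = 1.7980 rad.
Bracket: H₀ sin φ sin δ + cos φ cos δ sin H₀ = 1.7980×0.67043×0.24192 + 0.74198×0.97030×0.97429 = 0.291618 + 0.701433 = 0.993051.
Q̄ = (S₀/π) × [bracket] = (1361/π) × 0.993051 = 430.21 W/m².
— Configuration B (φ=+87.0°):
cos H₀ = −tan(+87.0°) tan(+14.000°) = -4.7575 ≤ −1 ⇒ polar day, H₀ = π.
Bracket: H₀ sin φ sin δ + cos φ cos δ sin H₀ = 3.1416×0.99863×0.24192 + 0.05234×0.97030×0.00000 = 0.758975 + 0.000000 = 0.758975.
Q̄ = (S₀/π) × [bracket] = (1361/π) × 0.758975 = 328.80 W/m².
Ratio Q̄_A / Q̄_B = 430.21 / 328.80 = 1.308.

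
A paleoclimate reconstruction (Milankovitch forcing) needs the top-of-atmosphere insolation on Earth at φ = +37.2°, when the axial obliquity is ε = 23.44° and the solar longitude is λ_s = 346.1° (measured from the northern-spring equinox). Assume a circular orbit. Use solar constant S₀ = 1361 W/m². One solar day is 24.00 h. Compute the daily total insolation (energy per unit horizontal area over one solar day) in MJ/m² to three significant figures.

Solar declination: sin δ = sin ε · sin λ_s = sin 23.44° × sin 346.1° = -0.09556, so δ = -5.484°.
cos H₀ = −tan(+37.2°) tan(-5.484°) = 0.0729, H₀ = 1.4979 rad.
Bracket: H₀ sin φ sin δ + cos φ cos δ sin H₀ = 1.4979×0.60460×-0.09556 + 0.79653×0.99542×0.99734 = -0.086542 + 0.790773 = 0.704231.
Q̄ = (S₀/π) × [bracket] = (1361/π) × 0.704231 = 305.09 W/m².
Daily total = Q̄ × 24.00 h × 3600 s/h = 305.09 × 24.00 × 3600 / 10⁶ = 26.36 MJ/m².

26.4 MJ/m²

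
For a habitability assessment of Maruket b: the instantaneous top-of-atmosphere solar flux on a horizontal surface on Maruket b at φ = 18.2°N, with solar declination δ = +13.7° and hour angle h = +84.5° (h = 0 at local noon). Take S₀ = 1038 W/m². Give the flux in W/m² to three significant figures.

cos θ_z = sin φ sin δ + cos φ cos δ cos h = 0.073973 + 0.088460 = 0.162433.
Flux = S₀ · cos θ_z = 1038 × 0.162433 = 168.6 W/m².

169 W/m²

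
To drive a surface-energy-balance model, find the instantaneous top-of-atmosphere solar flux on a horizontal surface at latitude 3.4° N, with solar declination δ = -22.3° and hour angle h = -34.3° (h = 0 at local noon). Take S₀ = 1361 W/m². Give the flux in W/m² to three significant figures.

cos θ_z = sin φ sin δ + cos φ cos δ cos h = -0.022504 + 0.762969 = 0.740465.
Flux = S₀ · cos θ_z = 1361 × 0.740465 = 1008 W/m².

1.01e+03 W/m²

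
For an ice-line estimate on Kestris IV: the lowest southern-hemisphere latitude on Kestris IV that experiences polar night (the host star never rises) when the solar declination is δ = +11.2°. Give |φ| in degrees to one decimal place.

Polar night requires cos H₀ = −tan φ tan δ ≥ 1, i.e. tan φ tan δ ≤ −1.
The boundary is |tan φ| · |tan δ| = 1, so |φ| = 90° − |δ| = 90° − 11.2° = 78.8° in the southern hemisphere.

|φ| = 78.8°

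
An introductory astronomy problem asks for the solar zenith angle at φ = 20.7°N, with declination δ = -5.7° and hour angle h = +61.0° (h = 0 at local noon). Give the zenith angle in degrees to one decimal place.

cos θ_z = sin φ sin δ + cos φ cos δ cos h = -0.035107 + 0.451270 = 0.416163.
θ_z = arccos(0.416163) = 65.4°.

θ_z = 65.4°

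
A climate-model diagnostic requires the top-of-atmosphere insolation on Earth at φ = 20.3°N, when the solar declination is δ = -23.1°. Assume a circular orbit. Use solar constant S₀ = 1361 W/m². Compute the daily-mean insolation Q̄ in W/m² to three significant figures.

cos H₀ = −tan(+20.3°) tan(-23.100°) = 0.1578, H₀ = 1.4124 rad.
Bracket: H₀ sin φ sin δ + cos φ cos δ sin H₀ = 1.4124×0.34694×-0.39234 + 0.93789×0.91982×0.98747 = -0.192254 + 0.851880 = 0.659626.
Q̄ = (S₀/π) × [bracket] = (1361/π) × 0.659626 = 285.8 W/m².

Q̄ ≈ 286 W/m²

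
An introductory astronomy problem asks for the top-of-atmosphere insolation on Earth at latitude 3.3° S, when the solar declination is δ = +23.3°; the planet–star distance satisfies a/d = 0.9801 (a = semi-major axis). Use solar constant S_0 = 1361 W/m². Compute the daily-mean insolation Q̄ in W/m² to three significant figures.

cos h₀ = −tan(-3.3°) tan(+23.300°) = 0.0248, h₀ = 1.5460 rad.
Bracket: h₀ sin ϕ sin δ + cos ϕ cos δ sin h₀ = 1.5460×-0.05756×0.39555 + 0.99834×0.91845×0.99969 = -0.035199 + 0.916641 = 0.881442.
Inverse-square distance factor (a/d)² = 0.9801² = 0.960596.
Q̄ = (S_0/π) × 0.960596 × [bracket] = (1361/π) × 0.960596 × 0.881442 = 366.8 W/m².

Q̄ ≈ 367 W/m²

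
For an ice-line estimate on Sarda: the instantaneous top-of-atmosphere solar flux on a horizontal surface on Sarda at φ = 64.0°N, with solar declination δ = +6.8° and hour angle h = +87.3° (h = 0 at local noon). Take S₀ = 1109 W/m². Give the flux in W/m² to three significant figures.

141 W/m²

cos θ_z = sin φ sin δ + cos φ cos δ cos h = 0.106421 + 0.020505 = 0.126926.
Flux = S₀ · cos θ_z = 1109 × 0.126926 = 140.8 W/m².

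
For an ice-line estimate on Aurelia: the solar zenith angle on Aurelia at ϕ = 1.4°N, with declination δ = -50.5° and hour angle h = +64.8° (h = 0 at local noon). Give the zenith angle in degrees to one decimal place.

cos θ_z = sin ϕ sin δ + cos ϕ cos δ cos h = -0.018852 + 0.270748 = 0.251896.
θ_z = arccos(0.251896) = 75.4°.

θ_z = 75.4°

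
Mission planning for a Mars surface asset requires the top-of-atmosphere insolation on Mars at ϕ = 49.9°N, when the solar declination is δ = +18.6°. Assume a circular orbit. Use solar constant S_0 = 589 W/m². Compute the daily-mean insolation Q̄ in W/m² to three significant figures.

Q̄ ≈ 196 W/m²

cos h₀ = −tan(+49.9°) tan(+18.600°) = -0.3997, h₀ = 1.9819 rad.
Bracket: h₀ sin ϕ sin δ + cos ϕ cos δ sin h₀ = 1.9819×0.76492×0.31896 + 0.64412×0.94777×0.91667 = 0.483542 + 0.559607 = 1.043149.
Q̄ = (S_0/π) × [bracket] = (589/π) × 1.043149 = 195.6 W/m².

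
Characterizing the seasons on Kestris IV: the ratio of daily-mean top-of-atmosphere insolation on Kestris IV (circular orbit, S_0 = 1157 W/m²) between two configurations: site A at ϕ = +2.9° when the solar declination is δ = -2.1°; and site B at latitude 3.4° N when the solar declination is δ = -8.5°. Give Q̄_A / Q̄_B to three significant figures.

— Configuration A (ϕ=+2.9°):
cos h₀ = −tan(+2.9°) tan(-2.100°) = 0.0019, h₀ = 1.5689 rad.
Bracket: h₀ sin ϕ sin δ + cos ϕ cos δ sin h₀ = 1.5689×0.05059×-0.03664 + 0.99872×0.99933×1.00000 = -0.002908 + 0.998051 = 0.995143.
Q̄ = (S_0/π) × [bracket] = (1157/π) × 0.995143 = 366.50 W/m².
— Configuration B (ϕ=+3.4°):
cos h₀ = −tan(+3.4°) tan(-8.500°) = 0.0089, h₀ = 1.5619 rad.
Bracket: h₀ sin ϕ sin δ + cos ϕ cos δ sin h₀ = 1.5619×0.05931×-0.14781 + 0.99824×0.98902×0.99996 = -0.013693 + 0.987240 = 0.973547.
Q̄ = (S_0/π) × [bracket] = (1157/π) × 0.973547 = 358.54 W/m².
Ratio Q̄_A / Q̄_B = 366.50 / 358.54 = 1.022.

Q̄_A / Q̄_B ≈ 1.02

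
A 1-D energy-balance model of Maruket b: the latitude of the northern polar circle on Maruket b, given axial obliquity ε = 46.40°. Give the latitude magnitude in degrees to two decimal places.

The polar circle is the lowest latitude that experiences at least one full rotation of continuous daylight at the northern-summer solstice; it lies at |φ| = 90° − ε = 90° − 46.40° = 43.60°.

43.60°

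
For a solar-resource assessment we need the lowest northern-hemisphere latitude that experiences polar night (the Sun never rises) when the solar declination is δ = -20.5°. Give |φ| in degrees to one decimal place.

Polar night requires cos H₀ = −tan φ tan δ ≥ 1, i.e. tan φ tan δ ≤ −1.
The boundary is |tan φ| · |tan δ| = 1, so |φ| = 90° − |δ| = 90° − 20.5° = 69.5° in the northern hemisphere.

|φ| = 69.5°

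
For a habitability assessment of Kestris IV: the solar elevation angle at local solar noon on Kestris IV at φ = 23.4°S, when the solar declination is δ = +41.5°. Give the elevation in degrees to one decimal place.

25.1°

At local noon the hour angle is zero, so the zenith angle equals |φ − δ| = |-23.4° − (+41.500°)| = 64.900°.
Elevation = 90° − 64.900° = 25.1°.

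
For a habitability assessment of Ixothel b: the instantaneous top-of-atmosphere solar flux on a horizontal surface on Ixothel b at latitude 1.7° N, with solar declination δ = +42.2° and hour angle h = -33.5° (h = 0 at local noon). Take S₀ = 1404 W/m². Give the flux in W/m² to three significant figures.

cos θ_z = sin φ sin δ + cos φ cos δ cos h = 0.019927 + 0.617475 = 0.637402.
Flux = S₀ · cos θ_z = 1404 × 0.637402 = 894.9 W/m².

895 W/m²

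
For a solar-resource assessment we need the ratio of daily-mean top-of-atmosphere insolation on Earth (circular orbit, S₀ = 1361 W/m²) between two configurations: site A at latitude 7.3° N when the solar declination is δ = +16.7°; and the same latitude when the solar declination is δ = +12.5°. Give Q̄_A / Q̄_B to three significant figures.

Q̄_A / Q̄_B ≈ 0.996

— Configuration A (φ=+7.3°):
cos H₀ = −tan(+7.3°) tan(+16.700°) = -0.0384, H₀ = 1.6092 rad.
Bracket: H₀ sin φ sin δ + cos φ cos δ sin H₀ = 1.6092×0.12706×0.28736 + 0.99189×0.95782×0.99926 = 0.058755 + 0.949349 = 1.008104.
Q̄ = (S₀/π) × [bracket] = (1361/π) × 1.008104 = 436.73 W/m².
— Configuration B (φ=+7.3°):
cos H₀ = −tan(+7.3°) tan(+12.500°) = -0.0284, H₀ = 1.5992 rad.
Bracket: H₀ sin φ sin δ + cos φ cos δ sin H₀ = 1.5992×0.12706×0.21644 + 0.99189×0.97630×0.99960 = 0.043979 + 0.967995 = 1.011974.
Q̄ = (S₀/π) × [bracket] = (1361/π) × 1.011974 = 438.41 W/m².
Ratio Q̄_A / Q̄_B = 436.73 / 438.41 = 0.9962.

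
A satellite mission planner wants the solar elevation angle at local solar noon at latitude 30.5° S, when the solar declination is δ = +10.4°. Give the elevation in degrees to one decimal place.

At local noon the hour angle is zero, so the zenith angle equals |φ − δ| = |-30.5° − (+10.400°)| = 40.900°.
Elevation = 90° − 40.900° = 49.1°.

49.1°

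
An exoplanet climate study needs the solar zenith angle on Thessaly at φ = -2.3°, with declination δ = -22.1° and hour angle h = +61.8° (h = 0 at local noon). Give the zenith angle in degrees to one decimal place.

cos θ_z = sin φ sin δ + cos φ cos δ cos h = 0.015099 + 0.437479 = 0.452578.
θ_z = arccos(0.452578) = 63.1°.

θ_z = 63.1°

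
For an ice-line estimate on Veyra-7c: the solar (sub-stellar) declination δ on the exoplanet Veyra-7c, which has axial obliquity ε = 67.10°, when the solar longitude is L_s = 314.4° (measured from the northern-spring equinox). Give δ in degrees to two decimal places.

δ = -41.16°

sin δ = sin ε · sin L_s = sin 67.10° × sin 314.4° = -0.658162.
δ = arcsin(-0.658162) = -41.16°.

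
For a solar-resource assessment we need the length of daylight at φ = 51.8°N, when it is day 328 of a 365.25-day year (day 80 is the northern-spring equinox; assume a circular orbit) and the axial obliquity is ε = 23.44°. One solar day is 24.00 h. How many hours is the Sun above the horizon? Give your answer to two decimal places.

8.10 h

Solar longitude: λ_s = 360° × (328 − 80)/365.25 = 244.435°.
sin δ = sin 23.44° × sin 244.435° = -0.35884, so δ = -21.029°.
cos H₀ = −tan φ · tan δ = −tan(+51.8°) × tan(-21.029°) = 0.4885, so H₀ = 1.0604 rad = 60.75°.
Daylight = 2H₀/(2π) × 24.00 h = (1.0604/π) × 24.00 = 8.10 h.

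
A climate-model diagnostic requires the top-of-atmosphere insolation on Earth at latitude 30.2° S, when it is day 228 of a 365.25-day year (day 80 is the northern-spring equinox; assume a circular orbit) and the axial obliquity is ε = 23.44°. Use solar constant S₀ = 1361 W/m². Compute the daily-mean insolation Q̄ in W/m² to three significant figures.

Solar longitude: λ_s = 360° × (228 − 80)/365.25 = 145.873°.
sin δ = sin 23.44° × sin 145.873° = 0.22317, so δ = +12.895°.
cos H₀ = −tan(-30.2°) tan(+12.895°) = 0.1333, H₀ = 1.4371 rad.
Bracket: H₀ sin φ sin δ + cos φ cos δ sin H₀ = 1.4371×-0.50302×0.22317 + 0.86427×0.97478×0.99108 = -0.161327 + 0.834958 = 0.673631.
Q̄ = (S₀/π) × [bracket] = (1361/π) × 0.673631 = 291.8 W/m².

Q̄ ≈ 292 W/m²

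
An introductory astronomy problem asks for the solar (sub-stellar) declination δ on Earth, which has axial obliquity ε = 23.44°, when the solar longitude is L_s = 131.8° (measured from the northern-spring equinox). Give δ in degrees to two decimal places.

δ = +17.25°

sin δ = sin ε · sin L_s = sin 23.44° × sin 131.8° = 0.296542.
δ = arcsin(0.296542) = +17.25°.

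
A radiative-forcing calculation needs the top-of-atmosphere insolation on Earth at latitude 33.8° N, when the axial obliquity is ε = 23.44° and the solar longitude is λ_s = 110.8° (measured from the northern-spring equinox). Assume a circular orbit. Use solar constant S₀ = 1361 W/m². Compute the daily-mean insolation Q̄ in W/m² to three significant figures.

Solar declination: sin δ = sin ε · sin λ_s = sin 23.44° × sin 110.8° = 0.37186, so δ = +21.831°.
cos H₀ = −tan(+33.8°) tan(+21.831°) = -0.2682, H₀ = 1.8423 rad.
Bracket: H₀ sin φ sin δ + cos φ cos δ sin H₀ = 1.8423×0.55630×0.37186 + 0.83098×0.92829×0.96337 = 0.381109 + 0.743134 = 1.124243.
Q̄ = (S₀/π) × [bracket] = (1361/π) × 1.124243 = 487.0 W/m².

Q̄ ≈ 487 W/m²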